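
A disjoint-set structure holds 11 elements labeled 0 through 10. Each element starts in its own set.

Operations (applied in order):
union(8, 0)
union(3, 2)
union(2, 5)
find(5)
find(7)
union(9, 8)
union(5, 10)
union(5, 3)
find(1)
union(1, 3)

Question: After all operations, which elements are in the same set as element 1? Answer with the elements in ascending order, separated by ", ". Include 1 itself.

Step 1: union(8, 0) -> merged; set of 8 now {0, 8}
Step 2: union(3, 2) -> merged; set of 3 now {2, 3}
Step 3: union(2, 5) -> merged; set of 2 now {2, 3, 5}
Step 4: find(5) -> no change; set of 5 is {2, 3, 5}
Step 5: find(7) -> no change; set of 7 is {7}
Step 6: union(9, 8) -> merged; set of 9 now {0, 8, 9}
Step 7: union(5, 10) -> merged; set of 5 now {2, 3, 5, 10}
Step 8: union(5, 3) -> already same set; set of 5 now {2, 3, 5, 10}
Step 9: find(1) -> no change; set of 1 is {1}
Step 10: union(1, 3) -> merged; set of 1 now {1, 2, 3, 5, 10}
Component of 1: {1, 2, 3, 5, 10}

Answer: 1, 2, 3, 5, 10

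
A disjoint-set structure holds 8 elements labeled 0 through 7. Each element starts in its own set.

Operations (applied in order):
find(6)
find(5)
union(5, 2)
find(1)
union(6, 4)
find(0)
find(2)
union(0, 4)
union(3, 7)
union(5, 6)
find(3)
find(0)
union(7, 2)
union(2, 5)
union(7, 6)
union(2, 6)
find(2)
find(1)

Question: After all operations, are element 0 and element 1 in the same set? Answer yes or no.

Step 1: find(6) -> no change; set of 6 is {6}
Step 2: find(5) -> no change; set of 5 is {5}
Step 3: union(5, 2) -> merged; set of 5 now {2, 5}
Step 4: find(1) -> no change; set of 1 is {1}
Step 5: union(6, 4) -> merged; set of 6 now {4, 6}
Step 6: find(0) -> no change; set of 0 is {0}
Step 7: find(2) -> no change; set of 2 is {2, 5}
Step 8: union(0, 4) -> merged; set of 0 now {0, 4, 6}
Step 9: union(3, 7) -> merged; set of 3 now {3, 7}
Step 10: union(5, 6) -> merged; set of 5 now {0, 2, 4, 5, 6}
Step 11: find(3) -> no change; set of 3 is {3, 7}
Step 12: find(0) -> no change; set of 0 is {0, 2, 4, 5, 6}
Step 13: union(7, 2) -> merged; set of 7 now {0, 2, 3, 4, 5, 6, 7}
Step 14: union(2, 5) -> already same set; set of 2 now {0, 2, 3, 4, 5, 6, 7}
Step 15: union(7, 6) -> already same set; set of 7 now {0, 2, 3, 4, 5, 6, 7}
Step 16: union(2, 6) -> already same set; set of 2 now {0, 2, 3, 4, 5, 6, 7}
Step 17: find(2) -> no change; set of 2 is {0, 2, 3, 4, 5, 6, 7}
Step 18: find(1) -> no change; set of 1 is {1}
Set of 0: {0, 2, 3, 4, 5, 6, 7}; 1 is not a member.

Answer: no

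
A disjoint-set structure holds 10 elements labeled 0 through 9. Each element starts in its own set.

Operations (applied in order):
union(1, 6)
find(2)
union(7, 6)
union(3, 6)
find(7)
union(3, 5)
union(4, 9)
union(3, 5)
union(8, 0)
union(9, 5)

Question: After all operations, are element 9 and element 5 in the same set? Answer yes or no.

Step 1: union(1, 6) -> merged; set of 1 now {1, 6}
Step 2: find(2) -> no change; set of 2 is {2}
Step 3: union(7, 6) -> merged; set of 7 now {1, 6, 7}
Step 4: union(3, 6) -> merged; set of 3 now {1, 3, 6, 7}
Step 5: find(7) -> no change; set of 7 is {1, 3, 6, 7}
Step 6: union(3, 5) -> merged; set of 3 now {1, 3, 5, 6, 7}
Step 7: union(4, 9) -> merged; set of 4 now {4, 9}
Step 8: union(3, 5) -> already same set; set of 3 now {1, 3, 5, 6, 7}
Step 9: union(8, 0) -> merged; set of 8 now {0, 8}
Step 10: union(9, 5) -> merged; set of 9 now {1, 3, 4, 5, 6, 7, 9}
Set of 9: {1, 3, 4, 5, 6, 7, 9}; 5 is a member.

Answer: yes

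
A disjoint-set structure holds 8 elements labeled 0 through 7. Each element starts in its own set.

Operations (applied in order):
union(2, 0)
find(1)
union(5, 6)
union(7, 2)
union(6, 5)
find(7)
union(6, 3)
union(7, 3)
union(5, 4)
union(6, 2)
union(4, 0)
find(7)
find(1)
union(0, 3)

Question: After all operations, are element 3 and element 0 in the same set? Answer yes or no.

Step 1: union(2, 0) -> merged; set of 2 now {0, 2}
Step 2: find(1) -> no change; set of 1 is {1}
Step 3: union(5, 6) -> merged; set of 5 now {5, 6}
Step 4: union(7, 2) -> merged; set of 7 now {0, 2, 7}
Step 5: union(6, 5) -> already same set; set of 6 now {5, 6}
Step 6: find(7) -> no change; set of 7 is {0, 2, 7}
Step 7: union(6, 3) -> merged; set of 6 now {3, 5, 6}
Step 8: union(7, 3) -> merged; set of 7 now {0, 2, 3, 5, 6, 7}
Step 9: union(5, 4) -> merged; set of 5 now {0, 2, 3, 4, 5, 6, 7}
Step 10: union(6, 2) -> already same set; set of 6 now {0, 2, 3, 4, 5, 6, 7}
Step 11: union(4, 0) -> already same set; set of 4 now {0, 2, 3, 4, 5, 6, 7}
Step 12: find(7) -> no change; set of 7 is {0, 2, 3, 4, 5, 6, 7}
Step 13: find(1) -> no change; set of 1 is {1}
Step 14: union(0, 3) -> already same set; set of 0 now {0, 2, 3, 4, 5, 6, 7}
Set of 3: {0, 2, 3, 4, 5, 6, 7}; 0 is a member.

Answer: yes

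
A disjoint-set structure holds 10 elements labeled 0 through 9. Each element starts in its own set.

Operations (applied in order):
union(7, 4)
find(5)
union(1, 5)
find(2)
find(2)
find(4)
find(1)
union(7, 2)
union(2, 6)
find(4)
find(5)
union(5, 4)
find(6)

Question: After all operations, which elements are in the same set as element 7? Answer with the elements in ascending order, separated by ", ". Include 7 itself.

Answer: 1, 2, 4, 5, 6, 7

Derivation:
Step 1: union(7, 4) -> merged; set of 7 now {4, 7}
Step 2: find(5) -> no change; set of 5 is {5}
Step 3: union(1, 5) -> merged; set of 1 now {1, 5}
Step 4: find(2) -> no change; set of 2 is {2}
Step 5: find(2) -> no change; set of 2 is {2}
Step 6: find(4) -> no change; set of 4 is {4, 7}
Step 7: find(1) -> no change; set of 1 is {1, 5}
Step 8: union(7, 2) -> merged; set of 7 now {2, 4, 7}
Step 9: union(2, 6) -> merged; set of 2 now {2, 4, 6, 7}
Step 10: find(4) -> no change; set of 4 is {2, 4, 6, 7}
Step 11: find(5) -> no change; set of 5 is {1, 5}
Step 12: union(5, 4) -> merged; set of 5 now {1, 2, 4, 5, 6, 7}
Step 13: find(6) -> no change; set of 6 is {1, 2, 4, 5, 6, 7}
Component of 7: {1, 2, 4, 5, 6, 7}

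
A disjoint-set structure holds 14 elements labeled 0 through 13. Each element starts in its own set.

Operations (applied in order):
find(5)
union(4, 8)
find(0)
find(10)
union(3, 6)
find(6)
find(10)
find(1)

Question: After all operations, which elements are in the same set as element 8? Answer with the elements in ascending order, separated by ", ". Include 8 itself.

Answer: 4, 8

Derivation:
Step 1: find(5) -> no change; set of 5 is {5}
Step 2: union(4, 8) -> merged; set of 4 now {4, 8}
Step 3: find(0) -> no change; set of 0 is {0}
Step 4: find(10) -> no change; set of 10 is {10}
Step 5: union(3, 6) -> merged; set of 3 now {3, 6}
Step 6: find(6) -> no change; set of 6 is {3, 6}
Step 7: find(10) -> no change; set of 10 is {10}
Step 8: find(1) -> no change; set of 1 is {1}
Component of 8: {4, 8}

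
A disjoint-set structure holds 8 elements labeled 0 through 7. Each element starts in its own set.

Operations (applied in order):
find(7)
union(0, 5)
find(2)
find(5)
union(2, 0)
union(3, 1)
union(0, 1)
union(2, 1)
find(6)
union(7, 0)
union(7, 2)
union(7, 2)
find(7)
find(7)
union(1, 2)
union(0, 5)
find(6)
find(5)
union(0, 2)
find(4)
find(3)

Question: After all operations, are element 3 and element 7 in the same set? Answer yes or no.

Answer: yes

Derivation:
Step 1: find(7) -> no change; set of 7 is {7}
Step 2: union(0, 5) -> merged; set of 0 now {0, 5}
Step 3: find(2) -> no change; set of 2 is {2}
Step 4: find(5) -> no change; set of 5 is {0, 5}
Step 5: union(2, 0) -> merged; set of 2 now {0, 2, 5}
Step 6: union(3, 1) -> merged; set of 3 now {1, 3}
Step 7: union(0, 1) -> merged; set of 0 now {0, 1, 2, 3, 5}
Step 8: union(2, 1) -> already same set; set of 2 now {0, 1, 2, 3, 5}
Step 9: find(6) -> no change; set of 6 is {6}
Step 10: union(7, 0) -> merged; set of 7 now {0, 1, 2, 3, 5, 7}
Step 11: union(7, 2) -> already same set; set of 7 now {0, 1, 2, 3, 5, 7}
Step 12: union(7, 2) -> already same set; set of 7 now {0, 1, 2, 3, 5, 7}
Step 13: find(7) -> no change; set of 7 is {0, 1, 2, 3, 5, 7}
Step 14: find(7) -> no change; set of 7 is {0, 1, 2, 3, 5, 7}
Step 15: union(1, 2) -> already same set; set of 1 now {0, 1, 2, 3, 5, 7}
Step 16: union(0, 5) -> already same set; set of 0 now {0, 1, 2, 3, 5, 7}
Step 17: find(6) -> no change; set of 6 is {6}
Step 18: find(5) -> no change; set of 5 is {0, 1, 2, 3, 5, 7}
Step 19: union(0, 2) -> already same set; set of 0 now {0, 1, 2, 3, 5, 7}
Step 20: find(4) -> no change; set of 4 is {4}
Step 21: find(3) -> no change; set of 3 is {0, 1, 2, 3, 5, 7}
Set of 3: {0, 1, 2, 3, 5, 7}; 7 is a member.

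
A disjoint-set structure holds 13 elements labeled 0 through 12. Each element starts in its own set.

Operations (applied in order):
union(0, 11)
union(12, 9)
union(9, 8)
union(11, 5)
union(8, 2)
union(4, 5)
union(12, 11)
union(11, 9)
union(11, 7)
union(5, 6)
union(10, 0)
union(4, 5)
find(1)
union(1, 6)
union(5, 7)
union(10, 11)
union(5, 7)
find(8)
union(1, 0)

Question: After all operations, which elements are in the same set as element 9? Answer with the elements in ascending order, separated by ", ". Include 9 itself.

Step 1: union(0, 11) -> merged; set of 0 now {0, 11}
Step 2: union(12, 9) -> merged; set of 12 now {9, 12}
Step 3: union(9, 8) -> merged; set of 9 now {8, 9, 12}
Step 4: union(11, 5) -> merged; set of 11 now {0, 5, 11}
Step 5: union(8, 2) -> merged; set of 8 now {2, 8, 9, 12}
Step 6: union(4, 5) -> merged; set of 4 now {0, 4, 5, 11}
Step 7: union(12, 11) -> merged; set of 12 now {0, 2, 4, 5, 8, 9, 11, 12}
Step 8: union(11, 9) -> already same set; set of 11 now {0, 2, 4, 5, 8, 9, 11, 12}
Step 9: union(11, 7) -> merged; set of 11 now {0, 2, 4, 5, 7, 8, 9, 11, 12}
Step 10: union(5, 6) -> merged; set of 5 now {0, 2, 4, 5, 6, 7, 8, 9, 11, 12}
Step 11: union(10, 0) -> merged; set of 10 now {0, 2, 4, 5, 6, 7, 8, 9, 10, 11, 12}
Step 12: union(4, 5) -> already same set; set of 4 now {0, 2, 4, 5, 6, 7, 8, 9, 10, 11, 12}
Step 13: find(1) -> no change; set of 1 is {1}
Step 14: union(1, 6) -> merged; set of 1 now {0, 1, 2, 4, 5, 6, 7, 8, 9, 10, 11, 12}
Step 15: union(5, 7) -> already same set; set of 5 now {0, 1, 2, 4, 5, 6, 7, 8, 9, 10, 11, 12}
Step 16: union(10, 11) -> already same set; set of 10 now {0, 1, 2, 4, 5, 6, 7, 8, 9, 10, 11, 12}
Step 17: union(5, 7) -> already same set; set of 5 now {0, 1, 2, 4, 5, 6, 7, 8, 9, 10, 11, 12}
Step 18: find(8) -> no change; set of 8 is {0, 1, 2, 4, 5, 6, 7, 8, 9, 10, 11, 12}
Step 19: union(1, 0) -> already same set; set of 1 now {0, 1, 2, 4, 5, 6, 7, 8, 9, 10, 11, 12}
Component of 9: {0, 1, 2, 4, 5, 6, 7, 8, 9, 10, 11, 12}

Answer: 0, 1, 2, 4, 5, 6, 7, 8, 9, 10, 11, 12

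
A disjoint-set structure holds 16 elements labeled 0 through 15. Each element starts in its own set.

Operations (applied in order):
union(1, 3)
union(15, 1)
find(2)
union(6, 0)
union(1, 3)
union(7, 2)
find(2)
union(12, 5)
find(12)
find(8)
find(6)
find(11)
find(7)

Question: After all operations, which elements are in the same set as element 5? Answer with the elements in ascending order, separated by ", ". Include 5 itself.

Answer: 5, 12

Derivation:
Step 1: union(1, 3) -> merged; set of 1 now {1, 3}
Step 2: union(15, 1) -> merged; set of 15 now {1, 3, 15}
Step 3: find(2) -> no change; set of 2 is {2}
Step 4: union(6, 0) -> merged; set of 6 now {0, 6}
Step 5: union(1, 3) -> already same set; set of 1 now {1, 3, 15}
Step 6: union(7, 2) -> merged; set of 7 now {2, 7}
Step 7: find(2) -> no change; set of 2 is {2, 7}
Step 8: union(12, 5) -> merged; set of 12 now {5, 12}
Step 9: find(12) -> no change; set of 12 is {5, 12}
Step 10: find(8) -> no change; set of 8 is {8}
Step 11: find(6) -> no change; set of 6 is {0, 6}
Step 12: find(11) -> no change; set of 11 is {11}
Step 13: find(7) -> no change; set of 7 is {2, 7}
Component of 5: {5, 12}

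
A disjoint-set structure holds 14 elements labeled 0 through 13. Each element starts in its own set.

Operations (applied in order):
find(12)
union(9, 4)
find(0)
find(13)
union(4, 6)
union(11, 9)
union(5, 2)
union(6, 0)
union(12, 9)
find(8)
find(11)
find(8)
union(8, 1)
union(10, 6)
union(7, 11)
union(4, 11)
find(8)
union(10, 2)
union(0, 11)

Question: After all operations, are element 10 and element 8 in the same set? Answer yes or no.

Answer: no

Derivation:
Step 1: find(12) -> no change; set of 12 is {12}
Step 2: union(9, 4) -> merged; set of 9 now {4, 9}
Step 3: find(0) -> no change; set of 0 is {0}
Step 4: find(13) -> no change; set of 13 is {13}
Step 5: union(4, 6) -> merged; set of 4 now {4, 6, 9}
Step 6: union(11, 9) -> merged; set of 11 now {4, 6, 9, 11}
Step 7: union(5, 2) -> merged; set of 5 now {2, 5}
Step 8: union(6, 0) -> merged; set of 6 now {0, 4, 6, 9, 11}
Step 9: union(12, 9) -> merged; set of 12 now {0, 4, 6, 9, 11, 12}
Step 10: find(8) -> no change; set of 8 is {8}
Step 11: find(11) -> no change; set of 11 is {0, 4, 6, 9, 11, 12}
Step 12: find(8) -> no change; set of 8 is {8}
Step 13: union(8, 1) -> merged; set of 8 now {1, 8}
Step 14: union(10, 6) -> merged; set of 10 now {0, 4, 6, 9, 10, 11, 12}
Step 15: union(7, 11) -> merged; set of 7 now {0, 4, 6, 7, 9, 10, 11, 12}
Step 16: union(4, 11) -> already same set; set of 4 now {0, 4, 6, 7, 9, 10, 11, 12}
Step 17: find(8) -> no change; set of 8 is {1, 8}
Step 18: union(10, 2) -> merged; set of 10 now {0, 2, 4, 5, 6, 7, 9, 10, 11, 12}
Step 19: union(0, 11) -> already same set; set of 0 now {0, 2, 4, 5, 6, 7, 9, 10, 11, 12}
Set of 10: {0, 2, 4, 5, 6, 7, 9, 10, 11, 12}; 8 is not a member.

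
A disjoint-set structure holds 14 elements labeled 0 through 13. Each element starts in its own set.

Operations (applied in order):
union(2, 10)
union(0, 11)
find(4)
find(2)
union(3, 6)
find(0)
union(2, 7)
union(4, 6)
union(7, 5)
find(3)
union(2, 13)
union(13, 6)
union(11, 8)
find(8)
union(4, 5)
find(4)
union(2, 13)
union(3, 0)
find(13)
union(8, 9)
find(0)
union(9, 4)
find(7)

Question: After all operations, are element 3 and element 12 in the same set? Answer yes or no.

Step 1: union(2, 10) -> merged; set of 2 now {2, 10}
Step 2: union(0, 11) -> merged; set of 0 now {0, 11}
Step 3: find(4) -> no change; set of 4 is {4}
Step 4: find(2) -> no change; set of 2 is {2, 10}
Step 5: union(3, 6) -> merged; set of 3 now {3, 6}
Step 6: find(0) -> no change; set of 0 is {0, 11}
Step 7: union(2, 7) -> merged; set of 2 now {2, 7, 10}
Step 8: union(4, 6) -> merged; set of 4 now {3, 4, 6}
Step 9: union(7, 5) -> merged; set of 7 now {2, 5, 7, 10}
Step 10: find(3) -> no change; set of 3 is {3, 4, 6}
Step 11: union(2, 13) -> merged; set of 2 now {2, 5, 7, 10, 13}
Step 12: union(13, 6) -> merged; set of 13 now {2, 3, 4, 5, 6, 7, 10, 13}
Step 13: union(11, 8) -> merged; set of 11 now {0, 8, 11}
Step 14: find(8) -> no change; set of 8 is {0, 8, 11}
Step 15: union(4, 5) -> already same set; set of 4 now {2, 3, 4, 5, 6, 7, 10, 13}
Step 16: find(4) -> no change; set of 4 is {2, 3, 4, 5, 6, 7, 10, 13}
Step 17: union(2, 13) -> already same set; set of 2 now {2, 3, 4, 5, 6, 7, 10, 13}
Step 18: union(3, 0) -> merged; set of 3 now {0, 2, 3, 4, 5, 6, 7, 8, 10, 11, 13}
Step 19: find(13) -> no change; set of 13 is {0, 2, 3, 4, 5, 6, 7, 8, 10, 11, 13}
Step 20: union(8, 9) -> merged; set of 8 now {0, 2, 3, 4, 5, 6, 7, 8, 9, 10, 11, 13}
Step 21: find(0) -> no change; set of 0 is {0, 2, 3, 4, 5, 6, 7, 8, 9, 10, 11, 13}
Step 22: union(9, 4) -> already same set; set of 9 now {0, 2, 3, 4, 5, 6, 7, 8, 9, 10, 11, 13}
Step 23: find(7) -> no change; set of 7 is {0, 2, 3, 4, 5, 6, 7, 8, 9, 10, 11, 13}
Set of 3: {0, 2, 3, 4, 5, 6, 7, 8, 9, 10, 11, 13}; 12 is not a member.

Answer: no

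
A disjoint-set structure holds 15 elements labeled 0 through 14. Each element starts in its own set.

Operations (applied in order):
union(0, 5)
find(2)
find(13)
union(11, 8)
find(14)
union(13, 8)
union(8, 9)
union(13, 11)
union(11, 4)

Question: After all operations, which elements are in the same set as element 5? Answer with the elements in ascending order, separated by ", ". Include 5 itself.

Step 1: union(0, 5) -> merged; set of 0 now {0, 5}
Step 2: find(2) -> no change; set of 2 is {2}
Step 3: find(13) -> no change; set of 13 is {13}
Step 4: union(11, 8) -> merged; set of 11 now {8, 11}
Step 5: find(14) -> no change; set of 14 is {14}
Step 6: union(13, 8) -> merged; set of 13 now {8, 11, 13}
Step 7: union(8, 9) -> merged; set of 8 now {8, 9, 11, 13}
Step 8: union(13, 11) -> already same set; set of 13 now {8, 9, 11, 13}
Step 9: union(11, 4) -> merged; set of 11 now {4, 8, 9, 11, 13}
Component of 5: {0, 5}

Answer: 0, 5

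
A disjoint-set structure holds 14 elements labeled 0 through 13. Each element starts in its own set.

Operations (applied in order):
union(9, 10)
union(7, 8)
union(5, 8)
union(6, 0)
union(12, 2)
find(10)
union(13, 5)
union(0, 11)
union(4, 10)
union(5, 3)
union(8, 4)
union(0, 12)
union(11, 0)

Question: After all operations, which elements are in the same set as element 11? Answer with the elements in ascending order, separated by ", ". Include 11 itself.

Answer: 0, 2, 6, 11, 12

Derivation:
Step 1: union(9, 10) -> merged; set of 9 now {9, 10}
Step 2: union(7, 8) -> merged; set of 7 now {7, 8}
Step 3: union(5, 8) -> merged; set of 5 now {5, 7, 8}
Step 4: union(6, 0) -> merged; set of 6 now {0, 6}
Step 5: union(12, 2) -> merged; set of 12 now {2, 12}
Step 6: find(10) -> no change; set of 10 is {9, 10}
Step 7: union(13, 5) -> merged; set of 13 now {5, 7, 8, 13}
Step 8: union(0, 11) -> merged; set of 0 now {0, 6, 11}
Step 9: union(4, 10) -> merged; set of 4 now {4, 9, 10}
Step 10: union(5, 3) -> merged; set of 5 now {3, 5, 7, 8, 13}
Step 11: union(8, 4) -> merged; set of 8 now {3, 4, 5, 7, 8, 9, 10, 13}
Step 12: union(0, 12) -> merged; set of 0 now {0, 2, 6, 11, 12}
Step 13: union(11, 0) -> already same set; set of 11 now {0, 2, 6, 11, 12}
Component of 11: {0, 2, 6, 11, 12}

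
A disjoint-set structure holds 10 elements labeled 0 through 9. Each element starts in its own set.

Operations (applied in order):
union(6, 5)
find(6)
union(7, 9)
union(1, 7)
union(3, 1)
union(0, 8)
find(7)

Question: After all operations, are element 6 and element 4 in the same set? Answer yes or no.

Answer: no

Derivation:
Step 1: union(6, 5) -> merged; set of 6 now {5, 6}
Step 2: find(6) -> no change; set of 6 is {5, 6}
Step 3: union(7, 9) -> merged; set of 7 now {7, 9}
Step 4: union(1, 7) -> merged; set of 1 now {1, 7, 9}
Step 5: union(3, 1) -> merged; set of 3 now {1, 3, 7, 9}
Step 6: union(0, 8) -> merged; set of 0 now {0, 8}
Step 7: find(7) -> no change; set of 7 is {1, 3, 7, 9}
Set of 6: {5, 6}; 4 is not a member.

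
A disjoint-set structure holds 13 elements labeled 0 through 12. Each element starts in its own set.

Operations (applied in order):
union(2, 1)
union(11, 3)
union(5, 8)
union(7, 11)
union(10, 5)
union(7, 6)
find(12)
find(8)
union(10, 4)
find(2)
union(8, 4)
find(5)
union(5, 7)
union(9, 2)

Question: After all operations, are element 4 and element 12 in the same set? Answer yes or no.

Answer: no

Derivation:
Step 1: union(2, 1) -> merged; set of 2 now {1, 2}
Step 2: union(11, 3) -> merged; set of 11 now {3, 11}
Step 3: union(5, 8) -> merged; set of 5 now {5, 8}
Step 4: union(7, 11) -> merged; set of 7 now {3, 7, 11}
Step 5: union(10, 5) -> merged; set of 10 now {5, 8, 10}
Step 6: union(7, 6) -> merged; set of 7 now {3, 6, 7, 11}
Step 7: find(12) -> no change; set of 12 is {12}
Step 8: find(8) -> no change; set of 8 is {5, 8, 10}
Step 9: union(10, 4) -> merged; set of 10 now {4, 5, 8, 10}
Step 10: find(2) -> no change; set of 2 is {1, 2}
Step 11: union(8, 4) -> already same set; set of 8 now {4, 5, 8, 10}
Step 12: find(5) -> no change; set of 5 is {4, 5, 8, 10}
Step 13: union(5, 7) -> merged; set of 5 now {3, 4, 5, 6, 7, 8, 10, 11}
Step 14: union(9, 2) -> merged; set of 9 now {1, 2, 9}
Set of 4: {3, 4, 5, 6, 7, 8, 10, 11}; 12 is not a member.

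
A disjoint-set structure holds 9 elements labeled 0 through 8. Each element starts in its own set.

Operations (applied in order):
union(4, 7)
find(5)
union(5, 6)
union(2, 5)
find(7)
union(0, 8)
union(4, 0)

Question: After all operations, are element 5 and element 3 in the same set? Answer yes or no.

Step 1: union(4, 7) -> merged; set of 4 now {4, 7}
Step 2: find(5) -> no change; set of 5 is {5}
Step 3: union(5, 6) -> merged; set of 5 now {5, 6}
Step 4: union(2, 5) -> merged; set of 2 now {2, 5, 6}
Step 5: find(7) -> no change; set of 7 is {4, 7}
Step 6: union(0, 8) -> merged; set of 0 now {0, 8}
Step 7: union(4, 0) -> merged; set of 4 now {0, 4, 7, 8}
Set of 5: {2, 5, 6}; 3 is not a member.

Answer: no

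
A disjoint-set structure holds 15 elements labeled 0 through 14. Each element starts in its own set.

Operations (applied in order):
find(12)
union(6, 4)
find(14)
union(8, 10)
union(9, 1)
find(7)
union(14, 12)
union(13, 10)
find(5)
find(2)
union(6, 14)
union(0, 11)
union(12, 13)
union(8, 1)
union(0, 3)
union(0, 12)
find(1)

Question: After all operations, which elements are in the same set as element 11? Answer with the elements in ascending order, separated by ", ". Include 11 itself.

Step 1: find(12) -> no change; set of 12 is {12}
Step 2: union(6, 4) -> merged; set of 6 now {4, 6}
Step 3: find(14) -> no change; set of 14 is {14}
Step 4: union(8, 10) -> merged; set of 8 now {8, 10}
Step 5: union(9, 1) -> merged; set of 9 now {1, 9}
Step 6: find(7) -> no change; set of 7 is {7}
Step 7: union(14, 12) -> merged; set of 14 now {12, 14}
Step 8: union(13, 10) -> merged; set of 13 now {8, 10, 13}
Step 9: find(5) -> no change; set of 5 is {5}
Step 10: find(2) -> no change; set of 2 is {2}
Step 11: union(6, 14) -> merged; set of 6 now {4, 6, 12, 14}
Step 12: union(0, 11) -> merged; set of 0 now {0, 11}
Step 13: union(12, 13) -> merged; set of 12 now {4, 6, 8, 10, 12, 13, 14}
Step 14: union(8, 1) -> merged; set of 8 now {1, 4, 6, 8, 9, 10, 12, 13, 14}
Step 15: union(0, 3) -> merged; set of 0 now {0, 3, 11}
Step 16: union(0, 12) -> merged; set of 0 now {0, 1, 3, 4, 6, 8, 9, 10, 11, 12, 13, 14}
Step 17: find(1) -> no change; set of 1 is {0, 1, 3, 4, 6, 8, 9, 10, 11, 12, 13, 14}
Component of 11: {0, 1, 3, 4, 6, 8, 9, 10, 11, 12, 13, 14}

Answer: 0, 1, 3, 4, 6, 8, 9, 10, 11, 12, 13, 14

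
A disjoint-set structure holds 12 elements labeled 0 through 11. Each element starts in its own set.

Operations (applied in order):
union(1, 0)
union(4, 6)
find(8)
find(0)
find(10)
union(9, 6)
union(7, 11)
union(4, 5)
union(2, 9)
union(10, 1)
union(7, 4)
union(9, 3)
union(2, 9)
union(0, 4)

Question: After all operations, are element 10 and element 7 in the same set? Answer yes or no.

Step 1: union(1, 0) -> merged; set of 1 now {0, 1}
Step 2: union(4, 6) -> merged; set of 4 now {4, 6}
Step 3: find(8) -> no change; set of 8 is {8}
Step 4: find(0) -> no change; set of 0 is {0, 1}
Step 5: find(10) -> no change; set of 10 is {10}
Step 6: union(9, 6) -> merged; set of 9 now {4, 6, 9}
Step 7: union(7, 11) -> merged; set of 7 now {7, 11}
Step 8: union(4, 5) -> merged; set of 4 now {4, 5, 6, 9}
Step 9: union(2, 9) -> merged; set of 2 now {2, 4, 5, 6, 9}
Step 10: union(10, 1) -> merged; set of 10 now {0, 1, 10}
Step 11: union(7, 4) -> merged; set of 7 now {2, 4, 5, 6, 7, 9, 11}
Step 12: union(9, 3) -> merged; set of 9 now {2, 3, 4, 5, 6, 7, 9, 11}
Step 13: union(2, 9) -> already same set; set of 2 now {2, 3, 4, 5, 6, 7, 9, 11}
Step 14: union(0, 4) -> merged; set of 0 now {0, 1, 2, 3, 4, 5, 6, 7, 9, 10, 11}
Set of 10: {0, 1, 2, 3, 4, 5, 6, 7, 9, 10, 11}; 7 is a member.

Answer: yes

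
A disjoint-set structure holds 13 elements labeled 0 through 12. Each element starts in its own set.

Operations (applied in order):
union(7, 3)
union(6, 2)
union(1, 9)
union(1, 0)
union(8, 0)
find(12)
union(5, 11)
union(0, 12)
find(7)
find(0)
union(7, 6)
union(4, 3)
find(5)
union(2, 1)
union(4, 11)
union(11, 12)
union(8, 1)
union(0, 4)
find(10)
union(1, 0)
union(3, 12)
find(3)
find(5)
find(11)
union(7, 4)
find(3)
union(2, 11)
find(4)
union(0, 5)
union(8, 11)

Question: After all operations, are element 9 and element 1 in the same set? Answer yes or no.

Answer: yes

Derivation:
Step 1: union(7, 3) -> merged; set of 7 now {3, 7}
Step 2: union(6, 2) -> merged; set of 6 now {2, 6}
Step 3: union(1, 9) -> merged; set of 1 now {1, 9}
Step 4: union(1, 0) -> merged; set of 1 now {0, 1, 9}
Step 5: union(8, 0) -> merged; set of 8 now {0, 1, 8, 9}
Step 6: find(12) -> no change; set of 12 is {12}
Step 7: union(5, 11) -> merged; set of 5 now {5, 11}
Step 8: union(0, 12) -> merged; set of 0 now {0, 1, 8, 9, 12}
Step 9: find(7) -> no change; set of 7 is {3, 7}
Step 10: find(0) -> no change; set of 0 is {0, 1, 8, 9, 12}
Step 11: union(7, 6) -> merged; set of 7 now {2, 3, 6, 7}
Step 12: union(4, 3) -> merged; set of 4 now {2, 3, 4, 6, 7}
Step 13: find(5) -> no change; set of 5 is {5, 11}
Step 14: union(2, 1) -> merged; set of 2 now {0, 1, 2, 3, 4, 6, 7, 8, 9, 12}
Step 15: union(4, 11) -> merged; set of 4 now {0, 1, 2, 3, 4, 5, 6, 7, 8, 9, 11, 12}
Step 16: union(11, 12) -> already same set; set of 11 now {0, 1, 2, 3, 4, 5, 6, 7, 8, 9, 11, 12}
Step 17: union(8, 1) -> already same set; set of 8 now {0, 1, 2, 3, 4, 5, 6, 7, 8, 9, 11, 12}
Step 18: union(0, 4) -> already same set; set of 0 now {0, 1, 2, 3, 4, 5, 6, 7, 8, 9, 11, 12}
Step 19: find(10) -> no change; set of 10 is {10}
Step 20: union(1, 0) -> already same set; set of 1 now {0, 1, 2, 3, 4, 5, 6, 7, 8, 9, 11, 12}
Step 21: union(3, 12) -> already same set; set of 3 now {0, 1, 2, 3, 4, 5, 6, 7, 8, 9, 11, 12}
Step 22: find(3) -> no change; set of 3 is {0, 1, 2, 3, 4, 5, 6, 7, 8, 9, 11, 12}
Step 23: find(5) -> no change; set of 5 is {0, 1, 2, 3, 4, 5, 6, 7, 8, 9, 11, 12}
Step 24: find(11) -> no change; set of 11 is {0, 1, 2, 3, 4, 5, 6, 7, 8, 9, 11, 12}
Step 25: union(7, 4) -> already same set; set of 7 now {0, 1, 2, 3, 4, 5, 6, 7, 8, 9, 11, 12}
Step 26: find(3) -> no change; set of 3 is {0, 1, 2, 3, 4, 5, 6, 7, 8, 9, 11, 12}
Step 27: union(2, 11) -> already same set; set of 2 now {0, 1, 2, 3, 4, 5, 6, 7, 8, 9, 11, 12}
Step 28: find(4) -> no change; set of 4 is {0, 1, 2, 3, 4, 5, 6, 7, 8, 9, 11, 12}
Step 29: union(0, 5) -> already same set; set of 0 now {0, 1, 2, 3, 4, 5, 6, 7, 8, 9, 11, 12}
Step 30: union(8, 11) -> already same set; set of 8 now {0, 1, 2, 3, 4, 5, 6, 7, 8, 9, 11, 12}
Set of 9: {0, 1, 2, 3, 4, 5, 6, 7, 8, 9, 11, 12}; 1 is a member.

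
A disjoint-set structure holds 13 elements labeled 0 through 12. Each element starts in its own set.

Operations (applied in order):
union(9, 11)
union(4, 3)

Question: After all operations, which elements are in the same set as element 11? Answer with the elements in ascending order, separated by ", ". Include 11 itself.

Step 1: union(9, 11) -> merged; set of 9 now {9, 11}
Step 2: union(4, 3) -> merged; set of 4 now {3, 4}
Component of 11: {9, 11}

Answer: 9, 11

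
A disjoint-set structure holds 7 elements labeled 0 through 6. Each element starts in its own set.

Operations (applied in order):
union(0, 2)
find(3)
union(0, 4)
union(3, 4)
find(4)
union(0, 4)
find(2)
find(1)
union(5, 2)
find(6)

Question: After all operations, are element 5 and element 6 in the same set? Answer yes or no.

Answer: no

Derivation:
Step 1: union(0, 2) -> merged; set of 0 now {0, 2}
Step 2: find(3) -> no change; set of 3 is {3}
Step 3: union(0, 4) -> merged; set of 0 now {0, 2, 4}
Step 4: union(3, 4) -> merged; set of 3 now {0, 2, 3, 4}
Step 5: find(4) -> no change; set of 4 is {0, 2, 3, 4}
Step 6: union(0, 4) -> already same set; set of 0 now {0, 2, 3, 4}
Step 7: find(2) -> no change; set of 2 is {0, 2, 3, 4}
Step 8: find(1) -> no change; set of 1 is {1}
Step 9: union(5, 2) -> merged; set of 5 now {0, 2, 3, 4, 5}
Step 10: find(6) -> no change; set of 6 is {6}
Set of 5: {0, 2, 3, 4, 5}; 6 is not a member.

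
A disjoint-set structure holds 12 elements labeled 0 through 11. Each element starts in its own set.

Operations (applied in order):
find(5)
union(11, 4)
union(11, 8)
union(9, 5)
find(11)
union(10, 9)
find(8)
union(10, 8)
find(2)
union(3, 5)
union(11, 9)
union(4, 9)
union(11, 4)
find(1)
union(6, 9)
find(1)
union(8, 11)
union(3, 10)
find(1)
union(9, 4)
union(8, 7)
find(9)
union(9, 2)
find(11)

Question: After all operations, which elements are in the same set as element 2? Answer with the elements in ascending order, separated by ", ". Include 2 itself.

Answer: 2, 3, 4, 5, 6, 7, 8, 9, 10, 11

Derivation:
Step 1: find(5) -> no change; set of 5 is {5}
Step 2: union(11, 4) -> merged; set of 11 now {4, 11}
Step 3: union(11, 8) -> merged; set of 11 now {4, 8, 11}
Step 4: union(9, 5) -> merged; set of 9 now {5, 9}
Step 5: find(11) -> no change; set of 11 is {4, 8, 11}
Step 6: union(10, 9) -> merged; set of 10 now {5, 9, 10}
Step 7: find(8) -> no change; set of 8 is {4, 8, 11}
Step 8: union(10, 8) -> merged; set of 10 now {4, 5, 8, 9, 10, 11}
Step 9: find(2) -> no change; set of 2 is {2}
Step 10: union(3, 5) -> merged; set of 3 now {3, 4, 5, 8, 9, 10, 11}
Step 11: union(11, 9) -> already same set; set of 11 now {3, 4, 5, 8, 9, 10, 11}
Step 12: union(4, 9) -> already same set; set of 4 now {3, 4, 5, 8, 9, 10, 11}
Step 13: union(11, 4) -> already same set; set of 11 now {3, 4, 5, 8, 9, 10, 11}
Step 14: find(1) -> no change; set of 1 is {1}
Step 15: union(6, 9) -> merged; set of 6 now {3, 4, 5, 6, 8, 9, 10, 11}
Step 16: find(1) -> no change; set of 1 is {1}
Step 17: union(8, 11) -> already same set; set of 8 now {3, 4, 5, 6, 8, 9, 10, 11}
Step 18: union(3, 10) -> already same set; set of 3 now {3, 4, 5, 6, 8, 9, 10, 11}
Step 19: find(1) -> no change; set of 1 is {1}
Step 20: union(9, 4) -> already same set; set of 9 now {3, 4, 5, 6, 8, 9, 10, 11}
Step 21: union(8, 7) -> merged; set of 8 now {3, 4, 5, 6, 7, 8, 9, 10, 11}
Step 22: find(9) -> no change; set of 9 is {3, 4, 5, 6, 7, 8, 9, 10, 11}
Step 23: union(9, 2) -> merged; set of 9 now {2, 3, 4, 5, 6, 7, 8, 9, 10, 11}
Step 24: find(11) -> no change; set of 11 is {2, 3, 4, 5, 6, 7, 8, 9, 10, 11}
Component of 2: {2, 3, 4, 5, 6, 7, 8, 9, 10, 11}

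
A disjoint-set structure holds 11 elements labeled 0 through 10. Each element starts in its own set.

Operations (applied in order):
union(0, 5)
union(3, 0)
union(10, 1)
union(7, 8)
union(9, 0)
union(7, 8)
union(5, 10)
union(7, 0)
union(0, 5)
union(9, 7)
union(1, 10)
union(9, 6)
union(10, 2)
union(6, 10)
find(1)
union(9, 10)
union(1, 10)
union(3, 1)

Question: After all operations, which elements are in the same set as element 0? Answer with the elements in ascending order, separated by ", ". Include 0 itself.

Answer: 0, 1, 2, 3, 5, 6, 7, 8, 9, 10

Derivation:
Step 1: union(0, 5) -> merged; set of 0 now {0, 5}
Step 2: union(3, 0) -> merged; set of 3 now {0, 3, 5}
Step 3: union(10, 1) -> merged; set of 10 now {1, 10}
Step 4: union(7, 8) -> merged; set of 7 now {7, 8}
Step 5: union(9, 0) -> merged; set of 9 now {0, 3, 5, 9}
Step 6: union(7, 8) -> already same set; set of 7 now {7, 8}
Step 7: union(5, 10) -> merged; set of 5 now {0, 1, 3, 5, 9, 10}
Step 8: union(7, 0) -> merged; set of 7 now {0, 1, 3, 5, 7, 8, 9, 10}
Step 9: union(0, 5) -> already same set; set of 0 now {0, 1, 3, 5, 7, 8, 9, 10}
Step 10: union(9, 7) -> already same set; set of 9 now {0, 1, 3, 5, 7, 8, 9, 10}
Step 11: union(1, 10) -> already same set; set of 1 now {0, 1, 3, 5, 7, 8, 9, 10}
Step 12: union(9, 6) -> merged; set of 9 now {0, 1, 3, 5, 6, 7, 8, 9, 10}
Step 13: union(10, 2) -> merged; set of 10 now {0, 1, 2, 3, 5, 6, 7, 8, 9, 10}
Step 14: union(6, 10) -> already same set; set of 6 now {0, 1, 2, 3, 5, 6, 7, 8, 9, 10}
Step 15: find(1) -> no change; set of 1 is {0, 1, 2, 3, 5, 6, 7, 8, 9, 10}
Step 16: union(9, 10) -> already same set; set of 9 now {0, 1, 2, 3, 5, 6, 7, 8, 9, 10}
Step 17: union(1, 10) -> already same set; set of 1 now {0, 1, 2, 3, 5, 6, 7, 8, 9, 10}
Step 18: union(3, 1) -> already same set; set of 3 now {0, 1, 2, 3, 5, 6, 7, 8, 9, 10}
Component of 0: {0, 1, 2, 3, 5, 6, 7, 8, 9, 10}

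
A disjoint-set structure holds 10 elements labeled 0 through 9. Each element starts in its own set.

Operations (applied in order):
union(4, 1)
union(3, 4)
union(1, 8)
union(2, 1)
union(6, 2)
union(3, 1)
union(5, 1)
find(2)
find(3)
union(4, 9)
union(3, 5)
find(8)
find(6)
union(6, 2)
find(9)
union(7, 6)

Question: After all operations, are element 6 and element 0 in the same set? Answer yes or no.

Step 1: union(4, 1) -> merged; set of 4 now {1, 4}
Step 2: union(3, 4) -> merged; set of 3 now {1, 3, 4}
Step 3: union(1, 8) -> merged; set of 1 now {1, 3, 4, 8}
Step 4: union(2, 1) -> merged; set of 2 now {1, 2, 3, 4, 8}
Step 5: union(6, 2) -> merged; set of 6 now {1, 2, 3, 4, 6, 8}
Step 6: union(3, 1) -> already same set; set of 3 now {1, 2, 3, 4, 6, 8}
Step 7: union(5, 1) -> merged; set of 5 now {1, 2, 3, 4, 5, 6, 8}
Step 8: find(2) -> no change; set of 2 is {1, 2, 3, 4, 5, 6, 8}
Step 9: find(3) -> no change; set of 3 is {1, 2, 3, 4, 5, 6, 8}
Step 10: union(4, 9) -> merged; set of 4 now {1, 2, 3, 4, 5, 6, 8, 9}
Step 11: union(3, 5) -> already same set; set of 3 now {1, 2, 3, 4, 5, 6, 8, 9}
Step 12: find(8) -> no change; set of 8 is {1, 2, 3, 4, 5, 6, 8, 9}
Step 13: find(6) -> no change; set of 6 is {1, 2, 3, 4, 5, 6, 8, 9}
Step 14: union(6, 2) -> already same set; set of 6 now {1, 2, 3, 4, 5, 6, 8, 9}
Step 15: find(9) -> no change; set of 9 is {1, 2, 3, 4, 5, 6, 8, 9}
Step 16: union(7, 6) -> merged; set of 7 now {1, 2, 3, 4, 5, 6, 7, 8, 9}
Set of 6: {1, 2, 3, 4, 5, 6, 7, 8, 9}; 0 is not a member.

Answer: no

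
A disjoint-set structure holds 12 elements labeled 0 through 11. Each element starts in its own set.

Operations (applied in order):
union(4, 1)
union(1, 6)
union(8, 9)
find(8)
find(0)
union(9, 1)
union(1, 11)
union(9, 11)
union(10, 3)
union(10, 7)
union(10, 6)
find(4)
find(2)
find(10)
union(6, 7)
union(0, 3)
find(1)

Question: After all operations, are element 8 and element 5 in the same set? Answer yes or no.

Step 1: union(4, 1) -> merged; set of 4 now {1, 4}
Step 2: union(1, 6) -> merged; set of 1 now {1, 4, 6}
Step 3: union(8, 9) -> merged; set of 8 now {8, 9}
Step 4: find(8) -> no change; set of 8 is {8, 9}
Step 5: find(0) -> no change; set of 0 is {0}
Step 6: union(9, 1) -> merged; set of 9 now {1, 4, 6, 8, 9}
Step 7: union(1, 11) -> merged; set of 1 now {1, 4, 6, 8, 9, 11}
Step 8: union(9, 11) -> already same set; set of 9 now {1, 4, 6, 8, 9, 11}
Step 9: union(10, 3) -> merged; set of 10 now {3, 10}
Step 10: union(10, 7) -> merged; set of 10 now {3, 7, 10}
Step 11: union(10, 6) -> merged; set of 10 now {1, 3, 4, 6, 7, 8, 9, 10, 11}
Step 12: find(4) -> no change; set of 4 is {1, 3, 4, 6, 7, 8, 9, 10, 11}
Step 13: find(2) -> no change; set of 2 is {2}
Step 14: find(10) -> no change; set of 10 is {1, 3, 4, 6, 7, 8, 9, 10, 11}
Step 15: union(6, 7) -> already same set; set of 6 now {1, 3, 4, 6, 7, 8, 9, 10, 11}
Step 16: union(0, 3) -> merged; set of 0 now {0, 1, 3, 4, 6, 7, 8, 9, 10, 11}
Step 17: find(1) -> no change; set of 1 is {0, 1, 3, 4, 6, 7, 8, 9, 10, 11}
Set of 8: {0, 1, 3, 4, 6, 7, 8, 9, 10, 11}; 5 is not a member.

Answer: no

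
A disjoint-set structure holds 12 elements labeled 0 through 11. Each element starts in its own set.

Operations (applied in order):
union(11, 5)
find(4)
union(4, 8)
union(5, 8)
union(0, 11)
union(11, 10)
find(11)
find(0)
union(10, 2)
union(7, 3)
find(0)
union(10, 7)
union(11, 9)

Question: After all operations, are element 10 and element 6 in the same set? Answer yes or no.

Step 1: union(11, 5) -> merged; set of 11 now {5, 11}
Step 2: find(4) -> no change; set of 4 is {4}
Step 3: union(4, 8) -> merged; set of 4 now {4, 8}
Step 4: union(5, 8) -> merged; set of 5 now {4, 5, 8, 11}
Step 5: union(0, 11) -> merged; set of 0 now {0, 4, 5, 8, 11}
Step 6: union(11, 10) -> merged; set of 11 now {0, 4, 5, 8, 10, 11}
Step 7: find(11) -> no change; set of 11 is {0, 4, 5, 8, 10, 11}
Step 8: find(0) -> no change; set of 0 is {0, 4, 5, 8, 10, 11}
Step 9: union(10, 2) -> merged; set of 10 now {0, 2, 4, 5, 8, 10, 11}
Step 10: union(7, 3) -> merged; set of 7 now {3, 7}
Step 11: find(0) -> no change; set of 0 is {0, 2, 4, 5, 8, 10, 11}
Step 12: union(10, 7) -> merged; set of 10 now {0, 2, 3, 4, 5, 7, 8, 10, 11}
Step 13: union(11, 9) -> merged; set of 11 now {0, 2, 3, 4, 5, 7, 8, 9, 10, 11}
Set of 10: {0, 2, 3, 4, 5, 7, 8, 9, 10, 11}; 6 is not a member.

Answer: no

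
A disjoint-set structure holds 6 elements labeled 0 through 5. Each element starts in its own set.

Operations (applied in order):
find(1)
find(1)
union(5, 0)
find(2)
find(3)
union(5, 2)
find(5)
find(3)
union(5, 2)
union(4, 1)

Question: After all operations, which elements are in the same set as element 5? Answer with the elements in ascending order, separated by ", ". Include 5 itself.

Answer: 0, 2, 5

Derivation:
Step 1: find(1) -> no change; set of 1 is {1}
Step 2: find(1) -> no change; set of 1 is {1}
Step 3: union(5, 0) -> merged; set of 5 now {0, 5}
Step 4: find(2) -> no change; set of 2 is {2}
Step 5: find(3) -> no change; set of 3 is {3}
Step 6: union(5, 2) -> merged; set of 5 now {0, 2, 5}
Step 7: find(5) -> no change; set of 5 is {0, 2, 5}
Step 8: find(3) -> no change; set of 3 is {3}
Step 9: union(5, 2) -> already same set; set of 5 now {0, 2, 5}
Step 10: union(4, 1) -> merged; set of 4 now {1, 4}
Component of 5: {0, 2, 5}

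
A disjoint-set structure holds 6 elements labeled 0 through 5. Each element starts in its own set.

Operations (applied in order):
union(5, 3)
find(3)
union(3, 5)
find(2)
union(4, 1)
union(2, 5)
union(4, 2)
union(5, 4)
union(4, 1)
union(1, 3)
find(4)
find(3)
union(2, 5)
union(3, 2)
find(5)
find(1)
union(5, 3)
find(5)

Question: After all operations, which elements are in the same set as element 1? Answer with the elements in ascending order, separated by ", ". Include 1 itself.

Step 1: union(5, 3) -> merged; set of 5 now {3, 5}
Step 2: find(3) -> no change; set of 3 is {3, 5}
Step 3: union(3, 5) -> already same set; set of 3 now {3, 5}
Step 4: find(2) -> no change; set of 2 is {2}
Step 5: union(4, 1) -> merged; set of 4 now {1, 4}
Step 6: union(2, 5) -> merged; set of 2 now {2, 3, 5}
Step 7: union(4, 2) -> merged; set of 4 now {1, 2, 3, 4, 5}
Step 8: union(5, 4) -> already same set; set of 5 now {1, 2, 3, 4, 5}
Step 9: union(4, 1) -> already same set; set of 4 now {1, 2, 3, 4, 5}
Step 10: union(1, 3) -> already same set; set of 1 now {1, 2, 3, 4, 5}
Step 11: find(4) -> no change; set of 4 is {1, 2, 3, 4, 5}
Step 12: find(3) -> no change; set of 3 is {1, 2, 3, 4, 5}
Step 13: union(2, 5) -> already same set; set of 2 now {1, 2, 3, 4, 5}
Step 14: union(3, 2) -> already same set; set of 3 now {1, 2, 3, 4, 5}
Step 15: find(5) -> no change; set of 5 is {1, 2, 3, 4, 5}
Step 16: find(1) -> no change; set of 1 is {1, 2, 3, 4, 5}
Step 17: union(5, 3) -> already same set; set of 5 now {1, 2, 3, 4, 5}
Step 18: find(5) -> no change; set of 5 is {1, 2, 3, 4, 5}
Component of 1: {1, 2, 3, 4, 5}

Answer: 1, 2, 3, 4, 5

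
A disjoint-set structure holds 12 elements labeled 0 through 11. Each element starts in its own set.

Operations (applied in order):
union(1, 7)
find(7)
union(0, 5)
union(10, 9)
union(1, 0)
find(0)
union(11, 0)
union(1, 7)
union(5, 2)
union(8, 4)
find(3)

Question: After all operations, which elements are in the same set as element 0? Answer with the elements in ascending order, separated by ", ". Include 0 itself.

Step 1: union(1, 7) -> merged; set of 1 now {1, 7}
Step 2: find(7) -> no change; set of 7 is {1, 7}
Step 3: union(0, 5) -> merged; set of 0 now {0, 5}
Step 4: union(10, 9) -> merged; set of 10 now {9, 10}
Step 5: union(1, 0) -> merged; set of 1 now {0, 1, 5, 7}
Step 6: find(0) -> no change; set of 0 is {0, 1, 5, 7}
Step 7: union(11, 0) -> merged; set of 11 now {0, 1, 5, 7, 11}
Step 8: union(1, 7) -> already same set; set of 1 now {0, 1, 5, 7, 11}
Step 9: union(5, 2) -> merged; set of 5 now {0, 1, 2, 5, 7, 11}
Step 10: union(8, 4) -> merged; set of 8 now {4, 8}
Step 11: find(3) -> no change; set of 3 is {3}
Component of 0: {0, 1, 2, 5, 7, 11}

Answer: 0, 1, 2, 5, 7, 11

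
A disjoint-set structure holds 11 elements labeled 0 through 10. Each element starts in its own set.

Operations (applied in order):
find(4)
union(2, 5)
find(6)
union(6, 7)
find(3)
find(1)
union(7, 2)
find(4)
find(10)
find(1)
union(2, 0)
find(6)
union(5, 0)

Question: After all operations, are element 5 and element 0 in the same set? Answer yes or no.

Answer: yes

Derivation:
Step 1: find(4) -> no change; set of 4 is {4}
Step 2: union(2, 5) -> merged; set of 2 now {2, 5}
Step 3: find(6) -> no change; set of 6 is {6}
Step 4: union(6, 7) -> merged; set of 6 now {6, 7}
Step 5: find(3) -> no change; set of 3 is {3}
Step 6: find(1) -> no change; set of 1 is {1}
Step 7: union(7, 2) -> merged; set of 7 now {2, 5, 6, 7}
Step 8: find(4) -> no change; set of 4 is {4}
Step 9: find(10) -> no change; set of 10 is {10}
Step 10: find(1) -> no change; set of 1 is {1}
Step 11: union(2, 0) -> merged; set of 2 now {0, 2, 5, 6, 7}
Step 12: find(6) -> no change; set of 6 is {0, 2, 5, 6, 7}
Step 13: union(5, 0) -> already same set; set of 5 now {0, 2, 5, 6, 7}
Set of 5: {0, 2, 5, 6, 7}; 0 is a member.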